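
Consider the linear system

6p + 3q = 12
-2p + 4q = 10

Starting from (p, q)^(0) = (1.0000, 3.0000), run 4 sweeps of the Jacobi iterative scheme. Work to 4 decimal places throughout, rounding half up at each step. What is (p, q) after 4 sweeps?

Iteration 1:
  p = (12 - (3)·3.0000) / (6) = 0.5000
  q = (10 - (-2)·1.0000) / (4) = 3.0000
Iteration 2:
  p = (12 - (3)·3.0000) / (6) = 0.5000
  q = (10 - (-2)·0.5000) / (4) = 2.7500
Iteration 3:
  p = (12 - (3)·2.7500) / (6) = 0.6250
  q = (10 - (-2)·0.5000) / (4) = 2.7500
Iteration 4:
  p = (12 - (3)·2.7500) / (6) = 0.6250
  q = (10 - (-2)·0.6250) / (4) = 2.8125

(0.6250, 2.8125)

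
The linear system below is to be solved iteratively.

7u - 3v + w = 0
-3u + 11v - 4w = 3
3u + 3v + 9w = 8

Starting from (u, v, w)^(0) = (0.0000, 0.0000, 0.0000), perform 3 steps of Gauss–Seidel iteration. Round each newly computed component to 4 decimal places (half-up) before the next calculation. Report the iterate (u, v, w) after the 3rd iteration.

(0.1416, 0.5659, 0.6531)

Iteration 1:
  u = (0 - (-3)·0.0000 - (1)·0.0000) / (7) = 0.0000
  v = (3 - (-3)·0.0000 - (-4)·0.0000) / (11) = 0.2727
  w = (8 - (3)·0.0000 - (3)·0.2727) / (9) = 0.7980
Iteration 2:
  u = (0 - (-3)·0.2727 - (1)·0.7980) / (7) = 0.0029
  v = (3 - (-3)·0.0029 - (-4)·0.7980) / (11) = 0.5637
  w = (8 - (3)·0.0029 - (3)·0.5637) / (9) = 0.7000
Iteration 3:
  u = (0 - (-3)·0.5637 - (1)·0.7000) / (7) = 0.1416
  v = (3 - (-3)·0.1416 - (-4)·0.7000) / (11) = 0.5659
  w = (8 - (3)·0.1416 - (3)·0.5659) / (9) = 0.6531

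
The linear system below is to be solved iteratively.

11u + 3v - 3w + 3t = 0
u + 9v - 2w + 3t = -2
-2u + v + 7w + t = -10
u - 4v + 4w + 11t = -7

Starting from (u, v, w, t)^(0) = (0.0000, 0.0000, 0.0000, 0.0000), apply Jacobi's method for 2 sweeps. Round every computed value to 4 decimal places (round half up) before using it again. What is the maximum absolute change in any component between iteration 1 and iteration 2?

Iteration 1:
  u = (0 - (3)·0.0000 - (-3)·0.0000 - (3)·0.0000) / (11) = 0.0000
  v = (-2 - (1)·0.0000 - (-2)·0.0000 - (3)·0.0000) / (9) = -0.2222
  w = (-10 - (-2)·0.0000 - (1)·0.0000 - (1)·0.0000) / (7) = -1.4286
  t = (-7 - (1)·0.0000 - (-4)·0.0000 - (4)·0.0000) / (11) = -0.6364
Iteration 2:
  u = (0 - (3)·-0.2222 - (-3)·-1.4286 - (3)·-0.6364) / (11) = -0.1555
  v = (-2 - (1)·0.0000 - (-2)·-1.4286 - (3)·-0.6364) / (9) = -0.3276
  w = (-10 - (-2)·0.0000 - (1)·-0.2222 - (1)·-0.6364) / (7) = -1.3059
  t = (-7 - (1)·0.0000 - (-4)·-0.2222 - (4)·-1.4286) / (11) = -0.1977
Change: (-0.1555, -0.1054, 0.1227, 0.4387) → max |·| = 0.4387

0.4387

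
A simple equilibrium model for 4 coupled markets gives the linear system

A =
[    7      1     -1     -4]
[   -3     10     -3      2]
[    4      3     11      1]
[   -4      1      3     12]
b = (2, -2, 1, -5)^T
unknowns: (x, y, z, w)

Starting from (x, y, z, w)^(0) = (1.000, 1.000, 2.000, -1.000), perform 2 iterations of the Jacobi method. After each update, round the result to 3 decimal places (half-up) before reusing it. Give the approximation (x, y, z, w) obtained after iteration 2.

Iteration 1:
  x = (2 - (1)·1.000 - (-1)·2.000 - (-4)·-1.000) / (7) = -0.143
  y = (-2 - (-3)·1.000 - (-3)·2.000 - (2)·-1.000) / (10) = 0.900
  z = (1 - (4)·1.000 - (3)·1.000 - (1)·-1.000) / (11) = -0.455
  w = (-5 - (-4)·1.000 - (1)·1.000 - (3)·2.000) / (12) = -0.667
Iteration 2:
  x = (2 - (1)·0.900 - (-1)·-0.455 - (-4)·-0.667) / (7) = -0.289
  y = (-2 - (-3)·-0.143 - (-3)·-0.455 - (2)·-0.667) / (10) = -0.246
  z = (1 - (4)·-0.143 - (3)·0.900 - (1)·-0.667) / (11) = -0.042
  w = (-5 - (-4)·-0.143 - (1)·0.900 - (3)·-0.455) / (12) = -0.426

(-0.289, -0.246, -0.042, -0.426)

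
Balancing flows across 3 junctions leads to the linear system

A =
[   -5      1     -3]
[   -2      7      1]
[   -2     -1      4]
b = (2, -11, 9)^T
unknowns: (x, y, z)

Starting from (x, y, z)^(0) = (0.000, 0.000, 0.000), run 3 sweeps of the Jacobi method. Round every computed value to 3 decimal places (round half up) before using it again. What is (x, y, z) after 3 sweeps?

Iteration 1:
  x = (2 - (1)·0.000 - (-3)·0.000) / (-5) = -0.400
  y = (-11 - (-2)·0.000 - (1)·0.000) / (7) = -1.571
  z = (9 - (-2)·0.000 - (-1)·0.000) / (4) = 2.250
Iteration 2:
  x = (2 - (1)·-1.571 - (-3)·2.250) / (-5) = -2.064
  y = (-11 - (-2)·-0.400 - (1)·2.250) / (7) = -2.007
  z = (9 - (-2)·-0.400 - (-1)·-1.571) / (4) = 1.657
Iteration 3:
  x = (2 - (1)·-2.007 - (-3)·1.657) / (-5) = -1.796
  y = (-11 - (-2)·-2.064 - (1)·1.657) / (7) = -2.398
  z = (9 - (-2)·-2.064 - (-1)·-2.007) / (4) = 0.716

(-1.796, -2.398, 0.716)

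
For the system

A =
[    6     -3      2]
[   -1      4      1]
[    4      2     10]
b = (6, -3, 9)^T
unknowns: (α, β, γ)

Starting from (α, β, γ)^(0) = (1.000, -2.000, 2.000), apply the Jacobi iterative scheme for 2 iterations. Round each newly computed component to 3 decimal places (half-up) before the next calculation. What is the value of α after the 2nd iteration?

0.200

Iteration 1:
  α = (6 - (-3)·-2.000 - (2)·2.000) / (6) = -0.667
  β = (-3 - (-1)·1.000 - (1)·2.000) / (4) = -1.000
  γ = (9 - (4)·1.000 - (2)·-2.000) / (10) = 0.900
Iteration 2:
  α = (6 - (-3)·-1.000 - (2)·0.900) / (6) = 0.200
  β = (-3 - (-1)·-0.667 - (1)·0.900) / (4) = -1.142
  γ = (9 - (4)·-0.667 - (2)·-1.000) / (10) = 1.367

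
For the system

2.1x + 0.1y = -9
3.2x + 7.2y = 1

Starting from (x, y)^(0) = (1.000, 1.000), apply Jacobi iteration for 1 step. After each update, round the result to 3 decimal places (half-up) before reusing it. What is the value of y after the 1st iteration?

-0.306

Iteration 1:
  x = (-9 - (0.1)·1.000) / (2.1) = -4.333
  y = (1 - (3.2)·1.000) / (7.2) = -0.306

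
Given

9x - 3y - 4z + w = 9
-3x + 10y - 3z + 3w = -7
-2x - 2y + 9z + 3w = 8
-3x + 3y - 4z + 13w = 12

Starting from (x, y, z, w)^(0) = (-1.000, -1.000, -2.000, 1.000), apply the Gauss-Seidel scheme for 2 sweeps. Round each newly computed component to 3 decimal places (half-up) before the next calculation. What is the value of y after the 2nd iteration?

Iteration 1:
  x = (9 - (-3)·-1.000 - (-4)·-2.000 - (1)·1.000) / (9) = -0.333
  y = (-7 - (-3)·-0.333 - (-3)·-2.000 - (3)·1.000) / (10) = -1.700
  z = (8 - (-2)·-0.333 - (-2)·-1.700 - (3)·1.000) / (9) = 0.104
  w = (12 - (-3)·-0.333 - (3)·-1.700 - (-4)·0.104) / (13) = 1.271
Iteration 2:
  x = (9 - (-3)·-1.700 - (-4)·0.104 - (1)·1.271) / (9) = 0.338
  y = (-7 - (-3)·0.338 - (-3)·0.104 - (3)·1.271) / (10) = -0.949
  z = (8 - (-2)·0.338 - (-2)·-0.949 - (3)·1.271) / (9) = 0.329
  w = (12 - (-3)·0.338 - (3)·-0.949 - (-4)·0.329) / (13) = 1.321

-0.949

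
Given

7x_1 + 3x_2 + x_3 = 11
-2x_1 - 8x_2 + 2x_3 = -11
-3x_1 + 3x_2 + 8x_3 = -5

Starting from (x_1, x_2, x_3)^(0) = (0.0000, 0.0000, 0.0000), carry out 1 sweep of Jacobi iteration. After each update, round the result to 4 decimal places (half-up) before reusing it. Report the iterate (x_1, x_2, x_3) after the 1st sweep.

Iteration 1:
  x_1 = (11 - (3)·0.0000 - (1)·0.0000) / (7) = 1.5714
  x_2 = (-11 - (-2)·0.0000 - (2)·0.0000) / (-8) = 1.3750
  x_3 = (-5 - (-3)·0.0000 - (3)·0.0000) / (8) = -0.6250

(1.5714, 1.3750, -0.6250)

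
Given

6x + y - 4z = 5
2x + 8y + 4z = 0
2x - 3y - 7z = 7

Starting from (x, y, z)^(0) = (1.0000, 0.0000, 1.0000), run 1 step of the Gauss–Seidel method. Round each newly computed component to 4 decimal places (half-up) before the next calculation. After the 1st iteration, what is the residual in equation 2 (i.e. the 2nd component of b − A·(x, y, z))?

Iteration 1:
  x = (5 - (1)·0.0000 - (-4)·1.0000) / (6) = 1.5000
  y = (0 - (2)·1.5000 - (4)·1.0000) / (8) = -0.8750
  z = (7 - (2)·1.5000 - (-3)·-0.8750) / (-7) = -0.1964
Residual b − A·x = (-3.9106, 4.7856, 0.0002)

4.7856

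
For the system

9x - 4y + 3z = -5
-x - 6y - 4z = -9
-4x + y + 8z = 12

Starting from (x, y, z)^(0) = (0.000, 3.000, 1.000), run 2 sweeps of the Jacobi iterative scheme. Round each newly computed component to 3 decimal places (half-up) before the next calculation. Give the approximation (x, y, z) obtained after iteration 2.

Iteration 1:
  x = (-5 - (-4)·3.000 - (3)·1.000) / (9) = 0.444
  y = (-9 - (-1)·0.000 - (-4)·1.000) / (-6) = 0.833
  z = (12 - (-4)·0.000 - (1)·3.000) / (8) = 1.125
Iteration 2:
  x = (-5 - (-4)·0.833 - (3)·1.125) / (9) = -0.560
  y = (-9 - (-1)·0.444 - (-4)·1.125) / (-6) = 0.676
  z = (12 - (-4)·0.444 - (1)·0.833) / (8) = 1.618

(-0.560, 0.676, 1.618)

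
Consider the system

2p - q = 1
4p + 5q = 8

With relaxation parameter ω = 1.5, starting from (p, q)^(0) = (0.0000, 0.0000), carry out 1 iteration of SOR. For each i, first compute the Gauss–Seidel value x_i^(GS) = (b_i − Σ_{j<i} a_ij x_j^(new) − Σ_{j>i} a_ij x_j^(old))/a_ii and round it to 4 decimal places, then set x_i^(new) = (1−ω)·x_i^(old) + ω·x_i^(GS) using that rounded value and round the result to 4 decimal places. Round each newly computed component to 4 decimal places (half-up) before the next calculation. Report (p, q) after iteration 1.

(0.7500, 1.5000)

Iteration 1:
  p: GS value = (1 - (-1)·0.0000) / (2) = 0.5000;  p ← (1−ω)·0.0000 + ω·0.5000 = 0.7500
  q: GS value = (8 - (4)·0.7500) / (5) = 1.0000;  q ← (1−ω)·0.0000 + ω·1.0000 = 1.5000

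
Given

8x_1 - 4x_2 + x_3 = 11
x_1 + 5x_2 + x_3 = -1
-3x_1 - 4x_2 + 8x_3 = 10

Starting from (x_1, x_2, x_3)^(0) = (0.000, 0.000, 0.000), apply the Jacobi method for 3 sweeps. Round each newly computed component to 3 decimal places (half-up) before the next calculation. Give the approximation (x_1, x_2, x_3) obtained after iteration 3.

(0.804, -0.757, 1.307)

Iteration 1:
  x_1 = (11 - (-4)·0.000 - (1)·0.000) / (8) = 1.375
  x_2 = (-1 - (1)·0.000 - (1)·0.000) / (5) = -0.200
  x_3 = (10 - (-3)·0.000 - (-4)·0.000) / (8) = 1.250
Iteration 2:
  x_1 = (11 - (-4)·-0.200 - (1)·1.250) / (8) = 1.119
  x_2 = (-1 - (1)·1.375 - (1)·1.250) / (5) = -0.725
  x_3 = (10 - (-3)·1.375 - (-4)·-0.200) / (8) = 1.666
Iteration 3:
  x_1 = (11 - (-4)·-0.725 - (1)·1.666) / (8) = 0.804
  x_2 = (-1 - (1)·1.119 - (1)·1.666) / (5) = -0.757
  x_3 = (10 - (-3)·1.119 - (-4)·-0.725) / (8) = 1.307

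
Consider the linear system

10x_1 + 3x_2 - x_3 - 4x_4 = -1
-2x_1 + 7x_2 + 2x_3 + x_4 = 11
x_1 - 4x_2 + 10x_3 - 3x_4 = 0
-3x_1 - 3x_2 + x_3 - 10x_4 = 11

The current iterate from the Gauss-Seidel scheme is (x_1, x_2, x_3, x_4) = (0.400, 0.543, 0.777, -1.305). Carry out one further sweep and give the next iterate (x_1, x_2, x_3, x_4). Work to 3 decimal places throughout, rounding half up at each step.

(-0.707, 1.334, 0.213, -1.267)

One sweep:
  x_1 = (-1 - (3)·0.543 - (-1)·0.777 - (-4)·-1.305) / (10) = -0.707
  x_2 = (11 - (-2)·-0.707 - (2)·0.777 - (1)·-1.305) / (7) = 1.334
  x_3 = (0 - (1)·-0.707 - (-4)·1.334 - (-3)·-1.305) / (10) = 0.213
  x_4 = (11 - (-3)·-0.707 - (-3)·1.334 - (1)·0.213) / (-10) = -1.267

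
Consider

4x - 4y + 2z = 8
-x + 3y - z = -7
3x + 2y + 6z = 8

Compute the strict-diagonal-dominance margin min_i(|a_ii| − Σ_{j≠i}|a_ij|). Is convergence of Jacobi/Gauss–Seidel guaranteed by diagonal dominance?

-2

row 1: |4| − (4+2) = -2
row 2: |3| − (1+1) = 1
row 3: |6| − (3+2) = 1
minimum over rows = -2 → not strictly diagonally dominant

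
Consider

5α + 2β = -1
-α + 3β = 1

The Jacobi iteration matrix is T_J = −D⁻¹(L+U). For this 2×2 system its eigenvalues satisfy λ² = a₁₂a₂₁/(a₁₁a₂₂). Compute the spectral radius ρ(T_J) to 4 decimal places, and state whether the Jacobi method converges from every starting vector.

a₁₂a₂₁/(a₁₁a₂₂) = (2)·(-1) / ((5)·(3)) = -0.133333
ρ = √|-0.133333| = √0.133333 = 0.3651
ρ < 1, so Jacobi converges

0.3651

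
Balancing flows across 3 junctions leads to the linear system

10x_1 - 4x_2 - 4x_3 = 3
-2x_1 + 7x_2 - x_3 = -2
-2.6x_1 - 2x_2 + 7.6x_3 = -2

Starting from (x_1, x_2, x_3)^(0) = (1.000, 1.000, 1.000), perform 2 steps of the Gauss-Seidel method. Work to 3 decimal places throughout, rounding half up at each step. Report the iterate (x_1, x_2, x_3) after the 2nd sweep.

(0.432, -0.140, -0.152)

Iteration 1:
  x_1 = (3 - (-4)·1.000 - (-4)·1.000) / (10) = 1.100
  x_2 = (-2 - (-2)·1.100 - (-1)·1.000) / (7) = 0.171
  x_3 = (-2 - (-2.6)·1.100 - (-2)·0.171) / (7.6) = 0.158
Iteration 2:
  x_1 = (3 - (-4)·0.171 - (-4)·0.158) / (10) = 0.432
  x_2 = (-2 - (-2)·0.432 - (-1)·0.158) / (7) = -0.140
  x_3 = (-2 - (-2.6)·0.432 - (-2)·-0.140) / (7.6) = -0.152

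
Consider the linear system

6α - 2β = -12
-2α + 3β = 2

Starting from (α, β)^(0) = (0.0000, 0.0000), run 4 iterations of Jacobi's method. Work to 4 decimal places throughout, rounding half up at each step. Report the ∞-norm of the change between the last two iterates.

0.2963

Iteration 1:
  α = (-12 - (-2)·0.0000) / (6) = -2.0000
  β = (2 - (-2)·0.0000) / (3) = 0.6667
Iteration 2:
  α = (-12 - (-2)·0.6667) / (6) = -1.7778
  β = (2 - (-2)·-2.0000) / (3) = -0.6667
Iteration 3:
  α = (-12 - (-2)·-0.6667) / (6) = -2.2222
  β = (2 - (-2)·-1.7778) / (3) = -0.5185
Iteration 4:
  α = (-12 - (-2)·-0.5185) / (6) = -2.1728
  β = (2 - (-2)·-2.2222) / (3) = -0.8148
Change: (0.0494, -0.2963) → max |·| = 0.2963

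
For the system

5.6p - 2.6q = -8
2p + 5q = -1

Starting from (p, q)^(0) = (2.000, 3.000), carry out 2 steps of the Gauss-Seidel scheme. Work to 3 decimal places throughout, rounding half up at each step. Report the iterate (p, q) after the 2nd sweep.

(-1.515, 0.406)

Iteration 1:
  p = (-8 - (-2.6)·3.000) / (5.6) = -0.036
  q = (-1 - (2)·-0.036) / (5) = -0.186
Iteration 2:
  p = (-8 - (-2.6)·-0.186) / (5.6) = -1.515
  q = (-1 - (2)·-1.515) / (5) = 0.406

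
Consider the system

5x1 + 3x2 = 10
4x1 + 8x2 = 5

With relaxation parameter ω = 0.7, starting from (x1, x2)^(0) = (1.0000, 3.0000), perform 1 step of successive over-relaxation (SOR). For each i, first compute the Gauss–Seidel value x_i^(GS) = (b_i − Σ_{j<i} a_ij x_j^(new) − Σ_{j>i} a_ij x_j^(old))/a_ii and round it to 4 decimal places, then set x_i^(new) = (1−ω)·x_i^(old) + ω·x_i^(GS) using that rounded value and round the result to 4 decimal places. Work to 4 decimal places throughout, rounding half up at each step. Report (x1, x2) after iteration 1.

(0.4400, 1.1835)

Iteration 1:
  x1: GS value = (10 - (3)·3.0000) / (5) = 0.2000;  x1 ← (1−ω)·1.0000 + ω·0.2000 = 0.4400
  x2: GS value = (5 - (4)·0.4400) / (8) = 0.4050;  x2 ← (1−ω)·3.0000 + ω·0.4050 = 1.1835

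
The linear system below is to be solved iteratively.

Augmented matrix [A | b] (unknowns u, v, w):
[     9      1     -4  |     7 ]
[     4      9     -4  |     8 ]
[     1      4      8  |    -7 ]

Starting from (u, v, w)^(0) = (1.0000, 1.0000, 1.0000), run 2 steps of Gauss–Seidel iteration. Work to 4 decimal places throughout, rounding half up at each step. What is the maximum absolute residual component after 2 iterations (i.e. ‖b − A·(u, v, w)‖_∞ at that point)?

2.3584

Iteration 1:
  u = (7 - (1)·1.0000 - (-4)·1.0000) / (9) = 1.1111
  v = (8 - (4)·1.1111 - (-4)·1.0000) / (9) = 0.8395
  w = (-7 - (1)·1.1111 - (4)·0.8395) / (8) = -1.4336
Iteration 2:
  u = (7 - (1)·0.8395 - (-4)·-1.4336) / (9) = 0.0473
  v = (8 - (4)·0.0473 - (-4)·-1.4336) / (9) = 0.2307
  w = (-7 - (1)·0.0473 - (4)·0.2307) / (8) = -0.9963
Residual b − A·x = (2.3584, 1.7493, 0.0003); ∞-norm = 2.3584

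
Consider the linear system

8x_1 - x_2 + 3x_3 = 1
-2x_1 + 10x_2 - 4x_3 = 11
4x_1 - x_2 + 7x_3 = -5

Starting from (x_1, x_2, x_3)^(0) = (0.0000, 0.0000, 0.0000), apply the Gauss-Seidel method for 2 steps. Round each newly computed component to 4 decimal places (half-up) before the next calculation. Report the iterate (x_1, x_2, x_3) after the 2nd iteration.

Iteration 1:
  x_1 = (1 - (-1)·0.0000 - (3)·0.0000) / (8) = 0.1250
  x_2 = (11 - (-2)·0.1250 - (-4)·0.0000) / (10) = 1.1250
  x_3 = (-5 - (4)·0.1250 - (-1)·1.1250) / (7) = -0.6250
Iteration 2:
  x_1 = (1 - (-1)·1.1250 - (3)·-0.6250) / (8) = 0.5000
  x_2 = (11 - (-2)·0.5000 - (-4)·-0.6250) / (10) = 0.9500
  x_3 = (-5 - (4)·0.5000 - (-1)·0.9500) / (7) = -0.8643

(0.5000, 0.9500, -0.8643)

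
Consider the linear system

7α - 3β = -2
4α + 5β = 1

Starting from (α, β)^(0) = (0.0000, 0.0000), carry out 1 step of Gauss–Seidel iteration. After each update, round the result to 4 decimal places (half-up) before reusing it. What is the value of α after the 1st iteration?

-0.2857

Iteration 1:
  α = (-2 - (-3)·0.0000) / (7) = -0.2857
  β = (1 - (4)·-0.2857) / (5) = 0.4286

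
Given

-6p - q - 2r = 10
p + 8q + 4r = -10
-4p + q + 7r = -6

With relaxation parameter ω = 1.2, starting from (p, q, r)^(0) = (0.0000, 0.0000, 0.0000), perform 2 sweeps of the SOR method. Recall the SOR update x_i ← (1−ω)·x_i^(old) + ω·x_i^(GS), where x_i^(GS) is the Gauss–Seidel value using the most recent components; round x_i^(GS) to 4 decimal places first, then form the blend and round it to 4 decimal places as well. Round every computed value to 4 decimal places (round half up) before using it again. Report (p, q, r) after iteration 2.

Iteration 1:
  p: GS value = (10 - (-1)·0.0000 - (-2)·0.0000) / (-6) = -1.6667;  p ← (1−ω)·0.0000 + ω·-1.6667 = -2.0000
  q: GS value = (-10 - (1)·-2.0000 - (4)·0.0000) / (8) = -1.0000;  q ← (1−ω)·0.0000 + ω·-1.0000 = -1.2000
  r: GS value = (-6 - (-4)·-2.0000 - (1)·-1.2000) / (7) = -1.8286;  r ← (1−ω)·0.0000 + ω·-1.8286 = -2.1943
Iteration 2:
  p: GS value = (10 - (-1)·-1.2000 - (-2)·-2.1943) / (-6) = -0.7352;  p ← (1−ω)·-2.0000 + ω·-0.7352 = -0.4822
  q: GS value = (-10 - (1)·-0.4822 - (4)·-2.1943) / (8) = -0.0926;  q ← (1−ω)·-1.2000 + ω·-0.0926 = 0.1289
  r: GS value = (-6 - (-4)·-0.4822 - (1)·0.1289) / (7) = -1.1511;  r ← (1−ω)·-2.1943 + ω·-1.1511 = -0.9425

(-0.4822, 0.1289, -0.9425)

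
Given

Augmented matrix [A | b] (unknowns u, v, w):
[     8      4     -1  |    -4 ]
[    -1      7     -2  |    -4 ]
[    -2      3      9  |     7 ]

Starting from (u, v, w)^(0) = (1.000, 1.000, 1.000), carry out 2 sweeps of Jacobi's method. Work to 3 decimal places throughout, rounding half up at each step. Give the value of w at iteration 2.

Iteration 1:
  u = (-4 - (4)·1.000 - (-1)·1.000) / (8) = -0.875
  v = (-4 - (-1)·1.000 - (-2)·1.000) / (7) = -0.143
  w = (7 - (-2)·1.000 - (3)·1.000) / (9) = 0.667
Iteration 2:
  u = (-4 - (4)·-0.143 - (-1)·0.667) / (8) = -0.345
  v = (-4 - (-1)·-0.875 - (-2)·0.667) / (7) = -0.506
  w = (7 - (-2)·-0.875 - (3)·-0.143) / (9) = 0.631

0.631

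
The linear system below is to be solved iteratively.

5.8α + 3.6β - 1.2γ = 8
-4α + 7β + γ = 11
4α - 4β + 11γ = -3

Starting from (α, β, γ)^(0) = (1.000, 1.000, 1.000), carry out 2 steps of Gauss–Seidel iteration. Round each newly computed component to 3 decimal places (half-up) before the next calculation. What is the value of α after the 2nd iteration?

Iteration 1:
  α = (8 - (3.6)·1.000 - (-1.2)·1.000) / (5.8) = 0.966
  β = (11 - (-4)·0.966 - (1)·1.000) / (7) = 1.981
  γ = (-3 - (4)·0.966 - (-4)·1.981) / (11) = 0.096
Iteration 2:
  α = (8 - (3.6)·1.981 - (-1.2)·0.096) / (5.8) = 0.170
  β = (11 - (-4)·0.170 - (1)·0.096) / (7) = 1.655
  γ = (-3 - (4)·0.170 - (-4)·1.655) / (11) = 0.267

0.170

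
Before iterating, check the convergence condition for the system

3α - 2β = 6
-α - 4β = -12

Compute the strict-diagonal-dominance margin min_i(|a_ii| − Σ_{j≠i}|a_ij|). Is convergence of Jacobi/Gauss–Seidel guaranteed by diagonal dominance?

1

row 1: |3| − (2) = 1
row 2: |-4| − (1) = 3
minimum over rows = 1 → strictly diagonally dominant (convergence guaranteed)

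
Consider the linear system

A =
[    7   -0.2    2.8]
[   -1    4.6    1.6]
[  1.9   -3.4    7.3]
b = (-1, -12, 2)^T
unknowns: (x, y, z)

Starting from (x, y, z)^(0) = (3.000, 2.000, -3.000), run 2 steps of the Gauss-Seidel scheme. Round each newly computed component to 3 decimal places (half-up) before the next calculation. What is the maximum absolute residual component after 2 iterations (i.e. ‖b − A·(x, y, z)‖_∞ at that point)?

Iteration 1:
  x = (-1 - (-0.2)·2.000 - (2.8)·-3.000) / (7) = 1.114
  y = (-12 - (-1)·1.114 - (1.6)·-3.000) / (4.6) = -1.323
  z = (2 - (1.9)·1.114 - (-3.4)·-1.323) / (7.3) = -0.632
Iteration 2:
  x = (-1 - (-0.2)·-1.323 - (2.8)·-0.632) / (7) = 0.072
  y = (-12 - (-1)·0.072 - (1.6)·-0.632) / (4.6) = -2.373
  z = (2 - (1.9)·0.072 - (-3.4)·-2.373) / (7.3) = -0.850
Residual b − A·x = (0.401, 0.348, 0.000); ∞-norm = 0.401

0.401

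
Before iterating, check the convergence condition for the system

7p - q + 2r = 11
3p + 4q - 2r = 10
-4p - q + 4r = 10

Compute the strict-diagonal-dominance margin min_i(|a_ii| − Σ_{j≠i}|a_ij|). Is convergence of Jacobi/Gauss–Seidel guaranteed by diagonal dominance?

-1

row 1: |7| − (1+2) = 4
row 2: |4| − (3+2) = -1
row 3: |4| − (4+1) = -1
minimum over rows = -1 → not strictly diagonally dominant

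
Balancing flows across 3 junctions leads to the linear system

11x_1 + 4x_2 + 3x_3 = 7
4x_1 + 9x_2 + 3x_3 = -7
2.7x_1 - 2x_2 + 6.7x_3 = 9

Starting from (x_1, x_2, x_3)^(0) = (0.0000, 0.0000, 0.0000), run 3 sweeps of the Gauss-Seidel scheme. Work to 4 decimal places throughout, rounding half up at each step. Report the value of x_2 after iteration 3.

Iteration 1:
  x_1 = (7 - (4)·0.0000 - (3)·0.0000) / (11) = 0.6364
  x_2 = (-7 - (4)·0.6364 - (3)·0.0000) / (9) = -1.0606
  x_3 = (9 - (2.7)·0.6364 - (-2)·-1.0606) / (6.7) = 0.7702
Iteration 2:
  x_1 = (7 - (4)·-1.0606 - (3)·0.7702) / (11) = 0.8120
  x_2 = (-7 - (4)·0.8120 - (3)·0.7702) / (9) = -1.3954
  x_3 = (9 - (2.7)·0.8120 - (-2)·-1.3954) / (6.7) = 0.5995
Iteration 3:
  x_1 = (7 - (4)·-1.3954 - (3)·0.5995) / (11) = 0.9803
  x_2 = (-7 - (4)·0.9803 - (3)·0.5995) / (9) = -1.4133
  x_3 = (9 - (2.7)·0.9803 - (-2)·-1.4133) / (6.7) = 0.5264

-1.4133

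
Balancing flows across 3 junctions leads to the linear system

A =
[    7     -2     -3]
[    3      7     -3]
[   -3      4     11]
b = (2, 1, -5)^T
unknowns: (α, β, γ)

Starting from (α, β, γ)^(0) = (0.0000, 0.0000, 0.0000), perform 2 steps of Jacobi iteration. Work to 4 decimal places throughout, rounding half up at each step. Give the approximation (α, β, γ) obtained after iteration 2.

Iteration 1:
  α = (2 - (-2)·0.0000 - (-3)·0.0000) / (7) = 0.2857
  β = (1 - (3)·0.0000 - (-3)·0.0000) / (7) = 0.1429
  γ = (-5 - (-3)·0.0000 - (4)·0.0000) / (11) = -0.4545
Iteration 2:
  α = (2 - (-2)·0.1429 - (-3)·-0.4545) / (7) = 0.1318
  β = (1 - (3)·0.2857 - (-3)·-0.4545) / (7) = -0.1744
  γ = (-5 - (-3)·0.2857 - (4)·0.1429) / (11) = -0.4286

(0.1318, -0.1744, -0.4286)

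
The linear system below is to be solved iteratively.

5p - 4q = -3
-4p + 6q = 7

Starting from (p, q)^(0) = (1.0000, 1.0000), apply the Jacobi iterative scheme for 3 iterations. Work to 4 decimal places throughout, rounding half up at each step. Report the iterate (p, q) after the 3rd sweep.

(0.4400, 1.7444)

Iteration 1:
  p = (-3 - (-4)·1.0000) / (5) = 0.2000
  q = (7 - (-4)·1.0000) / (6) = 1.8333
Iteration 2:
  p = (-3 - (-4)·1.8333) / (5) = 0.8666
  q = (7 - (-4)·0.2000) / (6) = 1.3000
Iteration 3:
  p = (-3 - (-4)·1.3000) / (5) = 0.4400
  q = (7 - (-4)·0.8666) / (6) = 1.7444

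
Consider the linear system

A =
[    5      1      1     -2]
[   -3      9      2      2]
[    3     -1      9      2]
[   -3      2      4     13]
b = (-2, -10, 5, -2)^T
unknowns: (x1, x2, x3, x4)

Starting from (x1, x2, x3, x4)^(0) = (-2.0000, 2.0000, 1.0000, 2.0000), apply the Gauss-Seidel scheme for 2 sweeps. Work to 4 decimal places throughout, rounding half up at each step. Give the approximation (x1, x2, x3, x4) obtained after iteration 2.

(0.0112, -1.1218, 0.4067, -0.1038)

Iteration 1:
  x1 = (-2 - (1)·2.0000 - (1)·1.0000 - (-2)·2.0000) / (5) = -0.2000
  x2 = (-10 - (-3)·-0.2000 - (2)·1.0000 - (2)·2.0000) / (9) = -1.8444
  x3 = (5 - (3)·-0.2000 - (-1)·-1.8444 - (2)·2.0000) / (9) = -0.0272
  x4 = (-2 - (-3)·-0.2000 - (2)·-1.8444 - (4)·-0.0272) / (13) = 0.0921
Iteration 2:
  x1 = (-2 - (1)·-1.8444 - (1)·-0.0272 - (-2)·0.0921) / (5) = 0.0112
  x2 = (-10 - (-3)·0.0112 - (2)·-0.0272 - (2)·0.0921) / (9) = -1.1218
  x3 = (5 - (3)·0.0112 - (-1)·-1.1218 - (2)·0.0921) / (9) = 0.4067
  x4 = (-2 - (-3)·0.0112 - (2)·-1.1218 - (4)·0.4067) / (13) = -0.1038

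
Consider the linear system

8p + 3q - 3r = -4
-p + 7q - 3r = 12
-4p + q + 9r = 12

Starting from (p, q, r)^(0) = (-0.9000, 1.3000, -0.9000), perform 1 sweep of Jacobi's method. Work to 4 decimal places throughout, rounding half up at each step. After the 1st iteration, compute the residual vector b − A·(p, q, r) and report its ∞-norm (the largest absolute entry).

5.3667

Iteration 1:
  p = (-4 - (3)·1.3000 - (-3)·-0.9000) / (8) = -1.3250
  q = (12 - (-1)·-0.9000 - (-3)·-0.9000) / (7) = 1.2000
  r = (12 - (-4)·-0.9000 - (1)·1.3000) / (9) = 0.7889
Residual b − A·x = (5.3667, 4.6417, -1.6001); ∞-norm = 5.3667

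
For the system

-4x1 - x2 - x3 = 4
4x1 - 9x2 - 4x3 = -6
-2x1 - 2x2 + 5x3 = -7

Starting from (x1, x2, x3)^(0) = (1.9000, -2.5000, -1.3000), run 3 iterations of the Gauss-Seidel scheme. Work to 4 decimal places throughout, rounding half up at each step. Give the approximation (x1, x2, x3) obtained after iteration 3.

(-0.7540, 1.0372, -1.2867)

Iteration 1:
  x1 = (4 - (-1)·-2.5000 - (-1)·-1.3000) / (-4) = -0.0500
  x2 = (-6 - (4)·-0.0500 - (-4)·-1.3000) / (-9) = 1.2222
  x3 = (-7 - (-2)·-0.0500 - (-2)·1.2222) / (5) = -0.9311
Iteration 2:
  x1 = (4 - (-1)·1.2222 - (-1)·-0.9311) / (-4) = -1.0728
  x2 = (-6 - (4)·-1.0728 - (-4)·-0.9311) / (-9) = 0.6037
  x3 = (-7 - (-2)·-1.0728 - (-2)·0.6037) / (5) = -1.5876
Iteration 3:
  x1 = (4 - (-1)·0.6037 - (-1)·-1.5876) / (-4) = -0.7540
  x2 = (-6 - (4)·-0.7540 - (-4)·-1.5876) / (-9) = 1.0372
  x3 = (-7 - (-2)·-0.7540 - (-2)·1.0372) / (5) = -1.2867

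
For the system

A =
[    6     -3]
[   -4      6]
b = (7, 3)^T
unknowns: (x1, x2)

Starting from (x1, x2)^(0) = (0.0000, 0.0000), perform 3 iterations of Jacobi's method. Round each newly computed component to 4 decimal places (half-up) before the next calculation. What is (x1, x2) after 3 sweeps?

(1.8056, 1.4445)

Iteration 1:
  x1 = (7 - (-3)·0.0000) / (6) = 1.1667
  x2 = (3 - (-4)·0.0000) / (6) = 0.5000
Iteration 2:
  x1 = (7 - (-3)·0.5000) / (6) = 1.4167
  x2 = (3 - (-4)·1.1667) / (6) = 1.2778
Iteration 3:
  x1 = (7 - (-3)·1.2778) / (6) = 1.8056
  x2 = (3 - (-4)·1.4167) / (6) = 1.4445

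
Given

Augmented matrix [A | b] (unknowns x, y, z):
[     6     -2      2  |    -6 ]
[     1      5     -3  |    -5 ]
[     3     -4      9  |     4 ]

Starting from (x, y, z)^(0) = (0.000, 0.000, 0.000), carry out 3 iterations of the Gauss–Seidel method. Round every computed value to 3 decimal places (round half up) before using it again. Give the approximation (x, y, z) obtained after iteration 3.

Iteration 1:
  x = (-6 - (-2)·0.000 - (2)·0.000) / (6) = -1.000
  y = (-5 - (1)·-1.000 - (-3)·0.000) / (5) = -0.800
  z = (4 - (3)·-1.000 - (-4)·-0.800) / (9) = 0.422
Iteration 2:
  x = (-6 - (-2)·-0.800 - (2)·0.422) / (6) = -1.407
  y = (-5 - (1)·-1.407 - (-3)·0.422) / (5) = -0.465
  z = (4 - (3)·-1.407 - (-4)·-0.465) / (9) = 0.707
Iteration 3:
  x = (-6 - (-2)·-0.465 - (2)·0.707) / (6) = -1.391
  y = (-5 - (1)·-1.391 - (-3)·0.707) / (5) = -0.298
  z = (4 - (3)·-1.391 - (-4)·-0.298) / (9) = 0.776

(-1.391, -0.298, 0.776)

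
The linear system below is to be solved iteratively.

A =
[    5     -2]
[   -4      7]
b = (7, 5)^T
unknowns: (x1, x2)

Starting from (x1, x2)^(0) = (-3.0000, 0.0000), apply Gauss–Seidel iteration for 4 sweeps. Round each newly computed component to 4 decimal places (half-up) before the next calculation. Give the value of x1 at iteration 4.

Iteration 1:
  x1 = (7 - (-2)·0.0000) / (5) = 1.4000
  x2 = (5 - (-4)·1.4000) / (7) = 1.5143
Iteration 2:
  x1 = (7 - (-2)·1.5143) / (5) = 2.0057
  x2 = (5 - (-4)·2.0057) / (7) = 1.8604
Iteration 3:
  x1 = (7 - (-2)·1.8604) / (5) = 2.1442
  x2 = (5 - (-4)·2.1442) / (7) = 1.9395
Iteration 4:
  x1 = (7 - (-2)·1.9395) / (5) = 2.1758
  x2 = (5 - (-4)·2.1758) / (7) = 1.9576

2.1758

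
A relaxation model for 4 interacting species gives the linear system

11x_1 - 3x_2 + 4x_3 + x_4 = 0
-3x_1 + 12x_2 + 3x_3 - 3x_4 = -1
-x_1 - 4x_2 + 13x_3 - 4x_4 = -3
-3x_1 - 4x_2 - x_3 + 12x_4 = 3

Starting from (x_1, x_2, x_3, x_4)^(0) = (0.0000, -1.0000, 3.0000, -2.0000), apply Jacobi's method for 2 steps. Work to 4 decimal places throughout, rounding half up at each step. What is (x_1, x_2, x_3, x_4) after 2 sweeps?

(0.0408, -0.0487, -0.6806, -0.5860)

Iteration 1:
  x_1 = (0 - (-3)·-1.0000 - (4)·3.0000 - (1)·-2.0000) / (11) = -1.1818
  x_2 = (-1 - (-3)·0.0000 - (3)·3.0000 - (-3)·-2.0000) / (12) = -1.3333
  x_3 = (-3 - (-1)·0.0000 - (-4)·-1.0000 - (-4)·-2.0000) / (13) = -1.1538
  x_4 = (3 - (-3)·0.0000 - (-4)·-1.0000 - (-1)·3.0000) / (12) = 0.1667
Iteration 2:
  x_1 = (0 - (-3)·-1.3333 - (4)·-1.1538 - (1)·0.1667) / (11) = 0.0408
  x_2 = (-1 - (-3)·-1.1818 - (3)·-1.1538 - (-3)·0.1667) / (12) = -0.0487
  x_3 = (-3 - (-1)·-1.1818 - (-4)·-1.3333 - (-4)·0.1667) / (13) = -0.6806
  x_4 = (3 - (-3)·-1.1818 - (-4)·-1.3333 - (-1)·-1.1538) / (12) = -0.5860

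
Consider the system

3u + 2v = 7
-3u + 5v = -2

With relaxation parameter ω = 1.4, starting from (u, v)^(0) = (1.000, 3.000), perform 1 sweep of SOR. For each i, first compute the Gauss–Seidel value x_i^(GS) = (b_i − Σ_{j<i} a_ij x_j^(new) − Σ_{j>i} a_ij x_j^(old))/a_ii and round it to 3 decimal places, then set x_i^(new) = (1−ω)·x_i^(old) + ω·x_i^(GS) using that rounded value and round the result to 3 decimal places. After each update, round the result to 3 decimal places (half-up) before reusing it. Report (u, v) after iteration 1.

Iteration 1:
  u: GS value = (7 - (2)·3.000) / (3) = 0.333;  u ← (1−ω)·1.000 + ω·0.333 = 0.066
  v: GS value = (-2 - (-3)·0.066) / (5) = -0.360;  v ← (1−ω)·3.000 + ω·-0.360 = -1.704

(0.066, -1.704)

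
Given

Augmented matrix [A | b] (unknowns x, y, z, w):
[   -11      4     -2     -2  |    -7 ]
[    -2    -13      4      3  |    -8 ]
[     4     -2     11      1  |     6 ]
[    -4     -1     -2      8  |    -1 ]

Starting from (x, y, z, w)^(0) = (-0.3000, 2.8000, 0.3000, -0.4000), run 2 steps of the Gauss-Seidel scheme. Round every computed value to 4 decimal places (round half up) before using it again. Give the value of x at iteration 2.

0.6203

Iteration 1:
  x = (-7 - (4)·2.8000 - (-2)·0.3000 - (-2)·-0.4000) / (-11) = 1.6727
  y = (-8 - (-2)·1.6727 - (4)·0.3000 - (3)·-0.4000) / (-13) = 0.3580
  z = (6 - (4)·1.6727 - (-2)·0.3580 - (1)·-0.4000) / (11) = 0.0387
  w = (-1 - (-4)·1.6727 - (-1)·0.3580 - (-2)·0.0387) / (8) = 0.7658
Iteration 2:
  x = (-7 - (4)·0.3580 - (-2)·0.0387 - (-2)·0.7658) / (-11) = 0.6203
  y = (-8 - (-2)·0.6203 - (4)·0.0387 - (3)·0.7658) / (-13) = 0.7086
  z = (6 - (4)·0.6203 - (-2)·0.7086 - (1)·0.7658) / (11) = 0.3791
  w = (-1 - (-4)·0.6203 - (-1)·0.7086 - (-2)·0.3791) / (8) = 0.3685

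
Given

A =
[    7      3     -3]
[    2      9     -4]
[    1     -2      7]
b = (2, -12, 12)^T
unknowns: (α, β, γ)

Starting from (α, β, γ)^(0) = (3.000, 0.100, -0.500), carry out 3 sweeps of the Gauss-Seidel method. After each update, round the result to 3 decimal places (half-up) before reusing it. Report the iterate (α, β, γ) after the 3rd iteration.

(1.267, -1.088, 1.222)

Iteration 1:
  α = (2 - (3)·0.100 - (-3)·-0.500) / (7) = 0.029
  β = (-12 - (2)·0.029 - (-4)·-0.500) / (9) = -1.562
  γ = (12 - (1)·0.029 - (-2)·-1.562) / (7) = 1.264
Iteration 2:
  α = (2 - (3)·-1.562 - (-3)·1.264) / (7) = 1.497
  β = (-12 - (2)·1.497 - (-4)·1.264) / (9) = -1.104
  γ = (12 - (1)·1.497 - (-2)·-1.104) / (7) = 1.185
Iteration 3:
  α = (2 - (3)·-1.104 - (-3)·1.185) / (7) = 1.267
  β = (-12 - (2)·1.267 - (-4)·1.185) / (9) = -1.088
  γ = (12 - (1)·1.267 - (-2)·-1.088) / (7) = 1.222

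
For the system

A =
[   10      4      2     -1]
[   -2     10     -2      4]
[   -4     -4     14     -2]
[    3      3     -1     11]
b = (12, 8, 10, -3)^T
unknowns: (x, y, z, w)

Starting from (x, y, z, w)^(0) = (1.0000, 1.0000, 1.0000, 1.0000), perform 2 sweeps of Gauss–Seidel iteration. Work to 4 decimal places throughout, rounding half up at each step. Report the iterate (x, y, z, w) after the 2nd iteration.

(0.5953, 1.3928, 1.2037, -0.7055)

Iteration 1:
  x = (12 - (4)·1.0000 - (2)·1.0000 - (-1)·1.0000) / (10) = 0.7000
  y = (8 - (-2)·0.7000 - (-2)·1.0000 - (4)·1.0000) / (10) = 0.7400
  z = (10 - (-4)·0.7000 - (-4)·0.7400 - (-2)·1.0000) / (14) = 1.2686
  w = (-3 - (3)·0.7000 - (3)·0.7400 - (-1)·1.2686) / (11) = -0.5501
Iteration 2:
  x = (12 - (4)·0.7400 - (2)·1.2686 - (-1)·-0.5501) / (10) = 0.5953
  y = (8 - (-2)·0.5953 - (-2)·1.2686 - (4)·-0.5501) / (10) = 1.3928
  z = (10 - (-4)·0.5953 - (-4)·1.3928 - (-2)·-0.5501) / (14) = 1.2037
  w = (-3 - (3)·0.5953 - (3)·1.3928 - (-1)·1.2037) / (11) = -0.7055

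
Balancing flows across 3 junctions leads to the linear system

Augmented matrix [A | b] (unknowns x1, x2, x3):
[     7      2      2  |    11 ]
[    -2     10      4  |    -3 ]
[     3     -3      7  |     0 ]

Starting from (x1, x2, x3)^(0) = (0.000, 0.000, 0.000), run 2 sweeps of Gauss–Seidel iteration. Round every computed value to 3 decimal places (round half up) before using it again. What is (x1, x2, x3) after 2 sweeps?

(1.758, 0.318, -0.617)

Iteration 1:
  x1 = (11 - (2)·0.000 - (2)·0.000) / (7) = 1.571
  x2 = (-3 - (-2)·1.571 - (4)·0.000) / (10) = 0.014
  x3 = (0 - (3)·1.571 - (-3)·0.014) / (7) = -0.667
Iteration 2:
  x1 = (11 - (2)·0.014 - (2)·-0.667) / (7) = 1.758
  x2 = (-3 - (-2)·1.758 - (4)·-0.667) / (10) = 0.318
  x3 = (0 - (3)·1.758 - (-3)·0.318) / (7) = -0.617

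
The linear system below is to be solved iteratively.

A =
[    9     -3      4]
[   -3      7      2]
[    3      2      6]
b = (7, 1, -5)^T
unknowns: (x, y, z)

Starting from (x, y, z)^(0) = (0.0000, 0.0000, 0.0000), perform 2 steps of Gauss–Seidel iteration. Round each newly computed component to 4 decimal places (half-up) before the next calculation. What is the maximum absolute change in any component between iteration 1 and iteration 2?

Iteration 1:
  x = (7 - (-3)·0.0000 - (4)·0.0000) / (9) = 0.7778
  y = (1 - (-3)·0.7778 - (2)·0.0000) / (7) = 0.4762
  z = (-5 - (3)·0.7778 - (2)·0.4762) / (6) = -1.3810
Iteration 2:
  x = (7 - (-3)·0.4762 - (4)·-1.3810) / (9) = 1.5503
  y = (1 - (-3)·1.5503 - (2)·-1.3810) / (7) = 1.2018
  z = (-5 - (3)·1.5503 - (2)·1.2018) / (6) = -2.0091
Change: (0.7725, 0.7256, -0.6281) → max |·| = 0.7725

0.7725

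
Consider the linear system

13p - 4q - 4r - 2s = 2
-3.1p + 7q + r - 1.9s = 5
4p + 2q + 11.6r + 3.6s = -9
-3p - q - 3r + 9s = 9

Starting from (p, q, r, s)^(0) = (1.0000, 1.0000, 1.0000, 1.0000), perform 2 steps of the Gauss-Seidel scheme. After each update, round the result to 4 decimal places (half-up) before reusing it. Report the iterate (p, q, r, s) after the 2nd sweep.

Iteration 1:
  p = (2 - (-4)·1.0000 - (-4)·1.0000 - (-2)·1.0000) / (13) = 0.9231
  q = (5 - (-3.1)·0.9231 - (1)·1.0000 - (-1.9)·1.0000) / (7) = 1.2517
  r = (-9 - (4)·0.9231 - (2)·1.2517 - (3.6)·1.0000) / (11.6) = -1.6203
  s = (9 - (-3)·0.9231 - (-1)·1.2517 - (-3)·-1.6203) / (9) = 0.9067
Iteration 2:
  p = (2 - (-4)·1.2517 - (-4)·-1.6203 - (-2)·0.9067) / (13) = 0.1799
  q = (5 - (-3.1)·0.1799 - (1)·-1.6203 - (-1.9)·0.9067) / (7) = 1.2715
  r = (-9 - (4)·0.1799 - (2)·1.2715 - (3.6)·0.9067) / (11.6) = -1.3385
  s = (9 - (-3)·0.1799 - (-1)·1.2715 - (-3)·-1.3385) / (9) = 0.7551

(0.1799, 1.2715, -1.3385, 0.7551)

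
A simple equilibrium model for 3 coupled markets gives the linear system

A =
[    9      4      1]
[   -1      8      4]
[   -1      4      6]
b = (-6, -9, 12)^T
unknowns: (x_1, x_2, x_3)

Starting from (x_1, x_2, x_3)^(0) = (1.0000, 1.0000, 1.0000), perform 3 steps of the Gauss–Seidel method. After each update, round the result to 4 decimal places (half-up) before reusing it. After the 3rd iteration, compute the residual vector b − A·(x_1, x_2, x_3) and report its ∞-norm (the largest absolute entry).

1.0938

Iteration 1:
  x_1 = (-6 - (4)·1.0000 - (1)·1.0000) / (9) = -1.2222
  x_2 = (-9 - (-1)·-1.2222 - (4)·1.0000) / (8) = -1.7778
  x_3 = (12 - (-1)·-1.2222 - (4)·-1.7778) / (6) = 2.9815
Iteration 2:
  x_1 = (-6 - (4)·-1.7778 - (1)·2.9815) / (9) = -0.2078
  x_2 = (-9 - (-1)·-0.2078 - (4)·2.9815) / (8) = -2.6417
  x_3 = (12 - (-1)·-0.2078 - (4)·-2.6417) / (6) = 3.7265
Iteration 3:
  x_1 = (-6 - (4)·-2.6417 - (1)·3.7265) / (9) = 0.0934
  x_2 = (-9 - (-1)·0.0934 - (4)·3.7265) / (8) = -2.9766
  x_3 = (12 - (-1)·0.0934 - (4)·-2.9766) / (6) = 4.0000
Residual b − A·x = (1.0658, -1.0938, -0.0002); ∞-norm = 1.0938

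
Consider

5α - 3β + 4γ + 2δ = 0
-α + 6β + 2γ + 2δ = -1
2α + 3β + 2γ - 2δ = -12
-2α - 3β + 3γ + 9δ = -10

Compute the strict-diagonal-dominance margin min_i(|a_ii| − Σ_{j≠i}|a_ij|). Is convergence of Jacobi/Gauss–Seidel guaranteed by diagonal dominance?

-5

row 1: |5| − (3+4+2) = -4
row 2: |6| − (1+2+2) = 1
row 3: |2| − (2+3+2) = -5
row 4: |9| − (2+3+3) = 1
minimum over rows = -5 → not strictly diagonally dominant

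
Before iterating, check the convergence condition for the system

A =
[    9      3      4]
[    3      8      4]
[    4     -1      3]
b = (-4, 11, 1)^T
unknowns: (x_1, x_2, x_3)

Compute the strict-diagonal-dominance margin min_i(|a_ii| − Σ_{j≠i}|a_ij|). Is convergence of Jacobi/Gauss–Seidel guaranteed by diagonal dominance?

-2

row 1: |9| − (3+4) = 2
row 2: |8| − (3+4) = 1
row 3: |3| − (4+1) = -2
minimum over rows = -2 → not strictly diagonally dominant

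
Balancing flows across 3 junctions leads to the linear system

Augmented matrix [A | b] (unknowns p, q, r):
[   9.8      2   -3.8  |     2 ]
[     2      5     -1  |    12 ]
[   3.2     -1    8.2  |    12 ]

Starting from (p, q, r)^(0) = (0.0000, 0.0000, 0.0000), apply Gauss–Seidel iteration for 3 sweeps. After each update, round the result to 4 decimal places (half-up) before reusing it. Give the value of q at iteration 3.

Iteration 1:
  p = (2 - (2)·0.0000 - (-3.8)·0.0000) / (9.8) = 0.2041
  q = (12 - (2)·0.2041 - (-1)·0.0000) / (5) = 2.3184
  r = (12 - (3.2)·0.2041 - (-1)·2.3184) / (8.2) = 1.6665
Iteration 2:
  p = (2 - (2)·2.3184 - (-3.8)·1.6665) / (9.8) = 0.3771
  q = (12 - (2)·0.3771 - (-1)·1.6665) / (5) = 2.5825
  r = (12 - (3.2)·0.3771 - (-1)·2.5825) / (8.2) = 1.6312
Iteration 3:
  p = (2 - (2)·2.5825 - (-3.8)·1.6312) / (9.8) = 0.3095
  q = (12 - (2)·0.3095 - (-1)·1.6312) / (5) = 2.6024
  r = (12 - (3.2)·0.3095 - (-1)·2.6024) / (8.2) = 1.6600

2.6024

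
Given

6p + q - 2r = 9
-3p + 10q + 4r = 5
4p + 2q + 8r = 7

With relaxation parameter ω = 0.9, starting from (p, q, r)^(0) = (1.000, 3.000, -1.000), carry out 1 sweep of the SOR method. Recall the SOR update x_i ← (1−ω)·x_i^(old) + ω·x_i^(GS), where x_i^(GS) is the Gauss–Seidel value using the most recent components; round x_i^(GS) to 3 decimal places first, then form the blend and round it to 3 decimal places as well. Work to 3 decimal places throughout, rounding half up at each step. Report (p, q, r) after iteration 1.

Iteration 1:
  p: GS value = (9 - (1)·3.000 - (-2)·-1.000) / (6) = 0.667;  p ← (1−ω)·1.000 + ω·0.667 = 0.700
  q: GS value = (5 - (-3)·0.700 - (4)·-1.000) / (10) = 1.110;  q ← (1−ω)·3.000 + ω·1.110 = 1.299
  r: GS value = (7 - (4)·0.700 - (2)·1.299) / (8) = 0.200;  r ← (1−ω)·-1.000 + ω·0.200 = 0.080

(0.700, 1.299, 0.080)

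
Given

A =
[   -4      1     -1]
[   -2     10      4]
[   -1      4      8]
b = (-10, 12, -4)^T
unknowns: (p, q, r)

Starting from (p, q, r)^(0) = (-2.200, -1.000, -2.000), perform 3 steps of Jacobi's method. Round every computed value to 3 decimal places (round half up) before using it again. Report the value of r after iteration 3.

Iteration 1:
  p = (-10 - (1)·-1.000 - (-1)·-2.000) / (-4) = 2.750
  q = (12 - (-2)·-2.200 - (4)·-2.000) / (10) = 1.560
  r = (-4 - (-1)·-2.200 - (4)·-1.000) / (8) = -0.275
Iteration 2:
  p = (-10 - (1)·1.560 - (-1)·-0.275) / (-4) = 2.959
  q = (12 - (-2)·2.750 - (4)·-0.275) / (10) = 1.860
  r = (-4 - (-1)·2.750 - (4)·1.560) / (8) = -0.936
Iteration 3:
  p = (-10 - (1)·1.860 - (-1)·-0.936) / (-4) = 3.199
  q = (12 - (-2)·2.959 - (4)·-0.936) / (10) = 2.166
  r = (-4 - (-1)·2.959 - (4)·1.860) / (8) = -1.060

-1.060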